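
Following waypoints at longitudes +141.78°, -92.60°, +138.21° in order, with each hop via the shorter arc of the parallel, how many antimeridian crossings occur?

Leg 1: +141.78° → -92.60°, shortest Δλ = 125.62° (east) — crosses 180°.
Leg 2: -92.60° → +138.21°, shortest Δλ = -129.19° (west) — crosses 180°.
Total crossings: 2.

2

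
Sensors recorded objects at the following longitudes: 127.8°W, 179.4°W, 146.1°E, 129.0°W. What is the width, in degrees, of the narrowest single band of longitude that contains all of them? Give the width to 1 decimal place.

86.1°

Sort the longitudes: -179.4°, -129.0°, -127.8°, +146.1°.
Eastward gaps between consecutive values (wrapping around): 50.4°, 1.2°, 273.9°, 34.5°.
Largest gap = 273.9° ⇒ minimal covering band is its complement: 360° − 273.9° = 86.1°.
Band runs from +146.1° eastward to -127.8°, crossing the antimeridian.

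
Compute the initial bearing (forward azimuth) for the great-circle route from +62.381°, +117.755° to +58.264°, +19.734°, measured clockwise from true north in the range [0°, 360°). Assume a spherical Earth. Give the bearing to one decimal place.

Δλ = 19.734 − 117.755 = -98.021°.
θ = atan2( sin Δλ · cos φ₂ , cos φ₁ · sin φ₂ − sin φ₁ · cos φ₂ · cos Δλ )
  = atan2(-0.52086, 0.45931) = -48.593° → normalised to [0°, 360°): 311.407°.

311.4°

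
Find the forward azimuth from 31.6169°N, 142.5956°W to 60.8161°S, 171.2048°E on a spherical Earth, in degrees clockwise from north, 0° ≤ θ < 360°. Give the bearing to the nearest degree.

201°

Δλ = 171.2048 − -142.5956 = 313.8004°; wrapped into (−180°, 180°]: -46.1996°.
θ = atan2( sin Δλ · cos φ₂ , cos φ₁ · sin φ₂ − sin φ₁ · cos φ₂ · cos Δλ )
  = atan2(-0.35194, -0.92040) = -159.074° → normalised to [0°, 360°): 200.926°.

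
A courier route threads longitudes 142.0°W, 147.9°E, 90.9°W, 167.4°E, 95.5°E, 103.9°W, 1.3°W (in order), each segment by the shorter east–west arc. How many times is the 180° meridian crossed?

Leg 1: -142.0° → +147.9°, shortest Δλ = -70.1° (west) — crosses 180°.
Leg 2: +147.9° → -90.9°, shortest Δλ = 121.2° (east) — crosses 180°.
Leg 3: -90.9° → +167.4°, shortest Δλ = -101.7° (west) — crosses 180°.
Leg 4: +167.4° → +95.5°, shortest Δλ = -71.9° (west) — does not cross 180°.
Leg 5: +95.5° → -103.9°, shortest Δλ = 160.6° (east) — crosses 180°.
Leg 6: -103.9° → -1.3°, shortest Δλ = 102.6° (east) — does not cross 180°.
Total crossings: 4.

4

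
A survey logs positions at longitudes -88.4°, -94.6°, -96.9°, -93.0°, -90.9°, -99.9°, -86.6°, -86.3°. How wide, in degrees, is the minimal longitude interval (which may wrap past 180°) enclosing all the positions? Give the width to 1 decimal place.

Sort the longitudes: -99.9°, -96.9°, -94.6°, -93.0°, -90.9°, -88.4°, -86.6°, -86.3°.
Eastward gaps between consecutive values (wrapping around): 3.0°, 2.3°, 1.6°, 2.1°, 2.5°, 1.8°, 0.3°, 346.4°.
Largest gap = 346.4° ⇒ minimal covering band is its complement: 360° − 346.4° = 13.6°.
Band runs from -99.9° eastward to -86.3°.

13.6°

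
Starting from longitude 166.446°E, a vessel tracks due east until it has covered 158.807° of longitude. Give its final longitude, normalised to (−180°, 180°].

34.747°W

Start at +166.446°; shift +158.807° → +325.253°.
+325.253° lies outside (−180°, 180°]; subtract 360° → -34.747°.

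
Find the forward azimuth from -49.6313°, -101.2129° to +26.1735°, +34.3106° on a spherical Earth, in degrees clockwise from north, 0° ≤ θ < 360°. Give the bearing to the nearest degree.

Δλ = 34.3106 − -101.2129 = 135.5235°.
θ = atan2( sin Δλ · cos φ₂ , cos φ₁ · sin φ₂ − sin φ₁ · cos φ₂ · cos Δλ )
  = atan2(0.62878, -0.20220) = 107.827° → normalised to [0°, 360°): 107.827°.

108°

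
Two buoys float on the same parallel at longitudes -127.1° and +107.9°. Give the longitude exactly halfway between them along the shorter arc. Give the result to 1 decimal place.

Signed shortest Δλ from -127.1° to +107.9° is -125.0°.
Midpoint longitude = -127.1° + (-125.0°)/2 = -127.1° − 62.5° = -189.6°.
Normalise into (−180°, 180°]: +170.4°.
(The naïve average (-127.1 + +107.9)/2 = -9.6° is on the wrong side of the globe.)

+170.4°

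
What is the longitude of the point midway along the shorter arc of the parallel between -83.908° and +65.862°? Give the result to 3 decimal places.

-9.023°

Signed shortest Δλ from -83.908° to +65.862° is +149.770°.
Midpoint longitude = -83.908° + (+149.770°)/2 = -83.908° + 74.885° = -9.023°.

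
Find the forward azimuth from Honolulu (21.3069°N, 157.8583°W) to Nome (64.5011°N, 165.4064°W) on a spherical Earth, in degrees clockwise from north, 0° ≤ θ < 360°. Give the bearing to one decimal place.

Δλ = -165.4064 − -157.8583 = -7.5481°.
θ = atan2( sin Δλ · cos φ₂ , cos φ₁ · sin φ₂ − sin φ₁ · cos φ₂ · cos Δλ )
  = atan2(-0.05655, 0.68583) = -4.714° → normalised to [0°, 360°): 355.286°.

355.3°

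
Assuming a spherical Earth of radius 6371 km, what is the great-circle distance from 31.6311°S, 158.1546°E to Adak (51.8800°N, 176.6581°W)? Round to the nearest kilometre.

Δλ = -176.6581 − 158.1546 = -334.8127°; wrapped into (−180°, 180°]: 25.1873°.
Δφ = 51.8800 − -31.6311 = 83.5111°.
a = sin²(Δφ/2) + cos φ₁ · cos φ₂ · sin²(Δλ/2) = 0.468481.
c = 2·atan2(√a, √(1−a)) = 1.50772 rad → d = 6371·c ≈ 9605.67 km.

9606 km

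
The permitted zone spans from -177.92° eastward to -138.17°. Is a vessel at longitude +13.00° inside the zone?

Band width going east from -177.92° to -138.17°: ((-138.17 − -177.92) mod 360) = 39.75°.
Offset of +13.00° east of the west edge: ((13.00 − -177.92) mod 360) = 190.92°.
190.92° > 39.75° ⇒ outside.

No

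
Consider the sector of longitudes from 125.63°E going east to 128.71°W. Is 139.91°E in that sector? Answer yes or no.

Yes

Band width going east from +125.63° to -128.71°: ((-128.71 − 125.63) mod 360) = 105.66°.
Offset of +139.91° east of the west edge: ((139.91 − 125.63) mod 360) = 14.28°.
14.28° ≤ 105.66° ⇒ inside.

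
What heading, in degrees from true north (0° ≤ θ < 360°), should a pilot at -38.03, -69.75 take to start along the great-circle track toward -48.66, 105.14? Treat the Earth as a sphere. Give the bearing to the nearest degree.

Δλ = 105.14 − -69.75 = 174.89°.
θ = atan2( sin Δλ · cos φ₂ , cos φ₁ · sin φ₂ − sin φ₁ · cos φ₂ · cos Δλ )
  = atan2(0.05883, -0.99671) = 176.622° → normalised to [0°, 360°): 176.622°.

177°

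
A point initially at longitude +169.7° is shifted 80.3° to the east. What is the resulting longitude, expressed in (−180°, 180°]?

-110.0°

Start at +169.7°; shift +80.3° → +250.0°.
+250.0° lies outside (−180°, 180°]; subtract 360° → -110.0°.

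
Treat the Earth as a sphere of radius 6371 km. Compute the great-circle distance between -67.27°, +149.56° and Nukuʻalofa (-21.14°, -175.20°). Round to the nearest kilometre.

5690 km

Δλ = -175.20 − 149.56 = -324.76°; wrapped into (−180°, 180°]: 35.24°.
Δφ = -21.14 − -67.27 = 46.13°.
a = sin²(Δφ/2) + cos φ₁ · cos φ₂ · sin²(Δλ/2) = 0.186510.
c = 2·atan2(√a, √(1−a)) = 0.89312 rad → d = 6371·c ≈ 5690.10 km.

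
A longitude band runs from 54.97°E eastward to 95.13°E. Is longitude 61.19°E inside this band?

Yes

Band width going east from +54.97° to +95.13°: ((95.13 − 54.97) mod 360) = 40.16°.
Offset of +61.19° east of the west edge: ((61.19 − 54.97) mod 360) = 6.22°.
6.22° ≤ 40.16° ⇒ inside.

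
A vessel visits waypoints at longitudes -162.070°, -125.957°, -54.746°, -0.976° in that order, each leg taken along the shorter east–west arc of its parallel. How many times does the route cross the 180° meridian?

0

Leg 1: -162.070° → -125.957°, shortest Δλ = 36.113° (east) — does not cross 180°.
Leg 2: -125.957° → -54.746°, shortest Δλ = 71.211° (east) — does not cross 180°.
Leg 3: -54.746° → -0.976°, shortest Δλ = 53.77° (east) — does not cross 180°.
Total crossings: 0.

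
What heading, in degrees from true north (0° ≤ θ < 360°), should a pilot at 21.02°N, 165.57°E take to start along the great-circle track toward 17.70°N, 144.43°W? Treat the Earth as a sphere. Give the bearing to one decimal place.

85.0°

Δλ = -144.43 − 165.57 = -310.00°; wrapped into (−180°, 180°]: 50.00°.
θ = atan2( sin Δλ · cos φ₂ , cos φ₁ · sin φ₂ − sin φ₁ · cos φ₂ · cos Δλ )
  = atan2(0.72978, 0.06415) = 84.976° → normalised to [0°, 360°): 84.976°.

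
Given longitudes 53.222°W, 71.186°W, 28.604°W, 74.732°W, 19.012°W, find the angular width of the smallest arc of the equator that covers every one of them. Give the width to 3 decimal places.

55.720°

Sort the longitudes: -74.732°, -71.186°, -53.222°, -28.604°, -19.012°.
Eastward gaps between consecutive values (wrapping around): 3.546°, 17.964°, 24.618°, 9.592°, 304.280°.
Largest gap = 304.280° ⇒ minimal covering band is its complement: 360° − 304.280° = 55.720°.
Band runs from -74.732° eastward to -19.012°.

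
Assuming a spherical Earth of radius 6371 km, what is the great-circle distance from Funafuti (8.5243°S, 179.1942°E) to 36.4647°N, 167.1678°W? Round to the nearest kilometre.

5202 km

Δλ = -167.1678 − 179.1942 = -346.3620°; wrapped into (−180°, 180°]: 13.6380°.
Δφ = 36.4647 − -8.5243 = 44.9890°.
a = sin²(Δφ/2) + cos φ₁ · cos φ₂ · sin²(Δλ/2) = 0.157591.
c = 2·atan2(√a, √(1−a)) = 0.81644 rad → d = 6371·c ≈ 5201.56 km.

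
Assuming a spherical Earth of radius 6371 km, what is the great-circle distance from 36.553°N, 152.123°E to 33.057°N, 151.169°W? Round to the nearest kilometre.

5117 km

Δλ = -151.169 − 152.123 = -303.292°; wrapped into (−180°, 180°]: 56.708°.
Δφ = 33.057 − 36.553 = -3.496°.
a = sin²(Δφ/2) + cos φ₁ · cos φ₂ · sin²(Δλ/2) = 0.152785.
c = 2·atan2(√a, √(1−a)) = 0.80317 rad → d = 6371·c ≈ 5116.99 km.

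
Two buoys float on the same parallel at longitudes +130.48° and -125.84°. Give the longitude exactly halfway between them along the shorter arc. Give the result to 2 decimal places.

Signed shortest Δλ from +130.48° to -125.84° is +103.68°.
Midpoint longitude = +130.48° + (+103.68°)/2 = +130.48° + 51.84° = +182.32°.
Normalise into (−180°, 180°]: -177.68°.
(The naïve average (+130.48 + -125.84)/2 = 2.32° is on the wrong side of the globe.)

-177.68°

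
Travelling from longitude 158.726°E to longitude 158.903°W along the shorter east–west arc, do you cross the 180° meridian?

Naïve |-158.903 − 158.726| = 317.629° > 180°, so the shorter arc goes the other way round — across 180°.
Signed shortest Δλ = ((-158.903 − 158.726 + 180) mod 360) − 180 = 42.371°.
Going east by 42.371° from +158.726° passes through 180° before reaching -158.903°.

Yes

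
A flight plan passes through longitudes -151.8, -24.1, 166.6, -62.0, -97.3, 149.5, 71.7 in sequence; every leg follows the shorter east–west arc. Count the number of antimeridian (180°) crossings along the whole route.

Leg 1: -151.8° → -24.1°, shortest Δλ = 127.7° (east) — does not cross 180°.
Leg 2: -24.1° → +166.6°, shortest Δλ = -169.3° (west) — crosses 180°.
Leg 3: +166.6° → -62.0°, shortest Δλ = 131.4° (east) — crosses 180°.
Leg 4: -62.0° → -97.3°, shortest Δλ = -35.3° (west) — does not cross 180°.
Leg 5: -97.3° → +149.5°, shortest Δλ = -113.2° (west) — crosses 180°.
Leg 6: +149.5° → +71.7°, shortest Δλ = -77.8° (west) — does not cross 180°.
Total crossings: 3.

3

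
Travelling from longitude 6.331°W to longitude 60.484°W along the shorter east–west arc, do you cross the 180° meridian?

Signed shortest Δλ = ((-60.484 − -6.331 + 180) mod 360) − 180 = -54.153°.
Going west by 54.153° from -6.331° reaches -60.484° without touching 180°.

No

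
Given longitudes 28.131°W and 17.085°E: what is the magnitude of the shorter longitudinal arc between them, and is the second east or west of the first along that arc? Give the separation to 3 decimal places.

Raw difference: 17.085 − -28.131 = 45.216°.
Normalise into (−180°, 180°]: 45.216° stays 45.216°.
Positive ⇒ the second point lies to the east; separation 45.216°.

45.216° east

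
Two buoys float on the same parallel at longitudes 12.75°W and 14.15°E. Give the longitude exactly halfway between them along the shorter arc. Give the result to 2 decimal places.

0.70°E

Signed shortest Δλ from -12.75° to +14.15° is +26.90°.
Midpoint longitude = -12.75° + (+26.90°)/2 = -12.75° + 13.45° = +0.70°.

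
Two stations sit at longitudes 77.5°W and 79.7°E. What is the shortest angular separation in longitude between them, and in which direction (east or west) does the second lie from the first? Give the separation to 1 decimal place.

Raw difference: 79.7 − -77.5 = 157.2°.
Normalise into (−180°, 180°]: 157.2° stays 157.2°.
Positive ⇒ the second point lies to the east; separation 157.2°.

157.2° east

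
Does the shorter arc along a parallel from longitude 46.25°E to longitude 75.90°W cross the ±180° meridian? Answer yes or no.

No

Signed shortest Δλ = ((-75.90 − 46.25 + 180) mod 360) − 180 = -122.15°.
Going west by 122.15° from +46.25° reaches -75.90° without touching 180°.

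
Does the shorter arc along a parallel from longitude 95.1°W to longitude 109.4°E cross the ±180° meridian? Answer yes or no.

Yes

Naïve |109.4 − -95.1| = 204.5° > 180°, so the shorter arc goes the other way round — across 180°.
Signed shortest Δλ = ((109.4 − -95.1 + 180) mod 360) − 180 = -155.5°.
Going west by 155.5° from -95.1° passes through 180° before reaching +109.4°.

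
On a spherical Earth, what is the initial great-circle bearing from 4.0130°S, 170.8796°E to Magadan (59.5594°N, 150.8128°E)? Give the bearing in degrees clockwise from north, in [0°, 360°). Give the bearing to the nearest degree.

Δλ = 150.8128 − 170.8796 = -20.0668°.
θ = atan2( sin Δλ · cos φ₂ , cos φ₁ · sin φ₂ − sin φ₁ · cos φ₂ · cos Δλ )
  = atan2(-0.17384, 0.89335) = -11.012° → normalised to [0°, 360°): 348.988°.

349°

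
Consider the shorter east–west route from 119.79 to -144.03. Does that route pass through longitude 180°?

Yes

Naïve |-144.03 − 119.79| = 263.82° > 180°, so the shorter arc goes the other way round — across 180°.
Signed shortest Δλ = ((-144.03 − 119.79 + 180) mod 360) − 180 = 96.18°.
Going east by 96.18° from +119.79° passes through 180° before reaching -144.03°.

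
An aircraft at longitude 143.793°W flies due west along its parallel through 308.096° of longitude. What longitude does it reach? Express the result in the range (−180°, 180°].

Start at -143.793°; shift −308.096° → -451.889°.
-451.889° lies outside (−180°, 180°]; add 360° → -91.889°.

91.889°W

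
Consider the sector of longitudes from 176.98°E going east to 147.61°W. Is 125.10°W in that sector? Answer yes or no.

No

Band width going east from +176.98° to -147.61°: ((-147.61 − 176.98) mod 360) = 35.41°.
Offset of -125.10° east of the west edge: ((-125.10 − 176.98) mod 360) = 57.92°.
57.92° > 35.41° ⇒ outside.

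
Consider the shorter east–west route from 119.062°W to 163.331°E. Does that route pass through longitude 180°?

Naïve |163.331 − -119.062| = 282.393° > 180°, so the shorter arc goes the other way round — across 180°.
Signed shortest Δλ = ((163.331 − -119.062 + 180) mod 360) − 180 = -77.607°.
Going west by 77.607° from -119.062° passes through 180° before reaching +163.331°.

Yes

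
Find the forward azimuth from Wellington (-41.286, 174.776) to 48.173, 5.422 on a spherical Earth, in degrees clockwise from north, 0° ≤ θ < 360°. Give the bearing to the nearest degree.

316°

Δλ = 5.422 − 174.776 = -169.354°.
θ = atan2( sin Δλ · cos φ₂ , cos φ₁ · sin φ₂ − sin φ₁ · cos φ₂ · cos Δλ )
  = atan2(-0.12320, 0.12749) = -44.021° → normalised to [0°, 360°): 315.979°.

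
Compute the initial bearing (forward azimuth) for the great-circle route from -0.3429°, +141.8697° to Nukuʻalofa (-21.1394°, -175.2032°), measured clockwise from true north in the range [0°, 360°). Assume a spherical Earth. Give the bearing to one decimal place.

119.3°

Δλ = -175.2032 − 141.8697 = -317.0729°; wrapped into (−180°, 180°]: 42.9271°.
θ = atan2( sin Δλ · cos φ₂ , cos φ₁ · sin φ₂ − sin φ₁ · cos φ₂ · cos Δλ )
  = atan2(0.63524, -0.35654) = 119.305° → normalised to [0°, 360°): 119.305°.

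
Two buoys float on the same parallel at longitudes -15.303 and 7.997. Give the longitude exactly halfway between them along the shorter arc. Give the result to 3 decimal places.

Signed shortest Δλ from -15.303° to +7.997° is +23.300°.
Midpoint longitude = -15.303° + (+23.300°)/2 = -15.303° + 11.650° = -3.653°.

-3.653°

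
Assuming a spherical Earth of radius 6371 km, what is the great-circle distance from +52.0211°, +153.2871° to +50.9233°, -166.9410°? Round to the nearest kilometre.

2723 km

Δλ = -166.9410 − 153.2871 = -320.2281°; wrapped into (−180°, 180°]: 39.7719°.
Δφ = 50.9233 − 52.0211 = -1.0978°.
a = sin²(Δφ/2) + cos φ₁ · cos φ₂ · sin²(Δλ/2) = 0.044973.
c = 2·atan2(√a, √(1−a)) = 0.42738 rad → d = 6371·c ≈ 2722.85 km.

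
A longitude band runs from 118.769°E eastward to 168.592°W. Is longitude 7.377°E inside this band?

Band width going east from +118.769° to -168.592°: ((-168.592 − 118.769) mod 360) = 72.639°.
Offset of +7.377° east of the west edge: ((7.377 − 118.769) mod 360) = 248.608°.
248.608° > 72.639° ⇒ outside.

No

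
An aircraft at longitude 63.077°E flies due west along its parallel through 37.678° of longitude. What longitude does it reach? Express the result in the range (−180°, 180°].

Start at +63.077°; shift −37.678° → +25.399°.
+25.399° already lies in (−180°, 180°].

25.399°E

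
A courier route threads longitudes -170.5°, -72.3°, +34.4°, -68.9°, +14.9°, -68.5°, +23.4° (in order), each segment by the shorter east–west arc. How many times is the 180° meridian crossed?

Leg 1: -170.5° → -72.3°, shortest Δλ = 98.2° (east) — does not cross 180°.
Leg 2: -72.3° → +34.4°, shortest Δλ = 106.7° (east) — does not cross 180°.
Leg 3: +34.4° → -68.9°, shortest Δλ = -103.3° (west) — does not cross 180°.
Leg 4: -68.9° → +14.9°, shortest Δλ = 83.8° (east) — does not cross 180°.
Leg 5: +14.9° → -68.5°, shortest Δλ = -83.4° (west) — does not cross 180°.
Leg 6: -68.5° → +23.4°, shortest Δλ = 91.9° (east) — does not cross 180°.
Total crossings: 0.

0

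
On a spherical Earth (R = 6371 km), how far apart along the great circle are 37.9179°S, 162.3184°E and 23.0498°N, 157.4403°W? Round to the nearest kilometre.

Δλ = -157.4403 − 162.3184 = -319.7587°; wrapped into (−180°, 180°]: 40.2413°.
Δφ = 23.0498 − -37.9179 = 60.9677°.
a = sin²(Δφ/2) + cos φ₁ · cos φ₂ · sin²(Δλ/2) = 0.343249.
c = 2·atan2(√a, √(1−a)) = 1.25192 rad → d = 6371·c ≈ 7975.97 km.

7976 km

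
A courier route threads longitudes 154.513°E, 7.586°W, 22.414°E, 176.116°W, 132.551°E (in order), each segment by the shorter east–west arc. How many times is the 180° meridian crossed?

2

Leg 1: +154.513° → -7.586°, shortest Δλ = -162.099° (west) — does not cross 180°.
Leg 2: -7.586° → +22.414°, shortest Δλ = 30.0° (east) — does not cross 180°.
Leg 3: +22.414° → -176.116°, shortest Δλ = 161.47° (east) — crosses 180°.
Leg 4: -176.116° → +132.551°, shortest Δλ = -51.333° (west) — crosses 180°.
Total crossings: 2.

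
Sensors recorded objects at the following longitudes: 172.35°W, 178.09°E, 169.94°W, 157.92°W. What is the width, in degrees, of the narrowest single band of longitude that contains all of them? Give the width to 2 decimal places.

Sort the longitudes: -172.35°, -169.94°, -157.92°, +178.09°.
Eastward gaps between consecutive values (wrapping around): 2.41°, 12.02°, 336.01°, 9.56°.
Largest gap = 336.01° ⇒ minimal covering band is its complement: 360° − 336.01° = 23.99°.
Band runs from +178.09° eastward to -157.92°, crossing the antimeridian.

23.99°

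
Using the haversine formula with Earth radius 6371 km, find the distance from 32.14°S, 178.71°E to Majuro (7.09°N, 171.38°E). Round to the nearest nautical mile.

2392 nmi

Δλ = 171.38 − 178.71 = -7.33°.
Δφ = 7.09 − -32.14 = 39.23°.
a = sin²(Δφ/2) + cos φ₁ · cos φ₂ · sin²(Δλ/2) = 0.116127.
c = 2·atan2(√a, √(1−a)) = 0.69548 rad → d = 6371·c ≈ 4430.90 km ≈ 2392.49 nmi.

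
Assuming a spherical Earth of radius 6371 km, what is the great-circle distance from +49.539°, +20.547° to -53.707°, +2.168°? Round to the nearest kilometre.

Δλ = 2.168 − 20.547 = -18.379°.
Δφ = -53.707 − 49.539 = -103.246°.
a = sin²(Δφ/2) + cos φ₁ · cos φ₂ · sin²(Δλ/2) = 0.624363.
c = 2·atan2(√a, √(1−a)) = 1.82216 rad → d = 6371·c ≈ 11608.98 km.

11609 km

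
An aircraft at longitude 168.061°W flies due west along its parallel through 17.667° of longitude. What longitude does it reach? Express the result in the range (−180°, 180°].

Start at -168.061°; shift −17.667° → -185.728°.
-185.728° lies outside (−180°, 180°]; add 360° → +174.272°.

174.272°E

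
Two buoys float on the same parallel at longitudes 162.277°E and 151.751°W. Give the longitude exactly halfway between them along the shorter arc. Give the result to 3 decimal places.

174.737°W

Signed shortest Δλ from +162.277° to -151.751° is +45.972°.
Midpoint longitude = +162.277° + (+45.972°)/2 = +162.277° + 22.986° = +185.263°.
Normalise into (−180°, 180°]: -174.737°.
(The naïve average (+162.277 + -151.751)/2 = 5.263° is on the wrong side of the globe.)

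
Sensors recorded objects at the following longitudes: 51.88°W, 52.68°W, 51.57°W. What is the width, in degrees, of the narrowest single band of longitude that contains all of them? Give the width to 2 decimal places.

1.11°

Sort the longitudes: -52.68°, -51.88°, -51.57°.
Eastward gaps between consecutive values (wrapping around): 0.80°, 0.31°, 358.89°.
Largest gap = 358.89° ⇒ minimal covering band is its complement: 360° − 358.89° = 1.11°.
Band runs from -52.68° eastward to -51.57°.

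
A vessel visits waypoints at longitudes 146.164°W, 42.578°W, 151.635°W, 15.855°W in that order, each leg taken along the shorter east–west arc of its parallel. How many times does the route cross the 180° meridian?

Leg 1: -146.164° → -42.578°, shortest Δλ = 103.586° (east) — does not cross 180°.
Leg 2: -42.578° → -151.635°, shortest Δλ = -109.057° (west) — does not cross 180°.
Leg 3: -151.635° → -15.855°, shortest Δλ = 135.78° (east) — does not cross 180°.
Total crossings: 0.

0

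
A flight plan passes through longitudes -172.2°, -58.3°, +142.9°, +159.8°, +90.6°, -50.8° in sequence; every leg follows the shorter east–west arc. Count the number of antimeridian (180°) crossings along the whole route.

Leg 1: -172.2° → -58.3°, shortest Δλ = 113.9° (east) — does not cross 180°.
Leg 2: -58.3° → +142.9°, shortest Δλ = -158.8° (west) — crosses 180°.
Leg 3: +142.9° → +159.8°, shortest Δλ = 16.9° (east) — does not cross 180°.
Leg 4: +159.8° → +90.6°, shortest Δλ = -69.2° (west) — does not cross 180°.
Leg 5: +90.6° → -50.8°, shortest Δλ = -141.4° (west) — does not cross 180°.
Total crossings: 1.

1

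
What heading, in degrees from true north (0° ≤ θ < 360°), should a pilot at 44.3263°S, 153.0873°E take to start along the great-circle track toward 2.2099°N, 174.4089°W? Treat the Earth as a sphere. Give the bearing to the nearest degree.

41°

Δλ = -174.4089 − 153.0873 = -327.4962°; wrapped into (−180°, 180°]: 32.5038°.
θ = atan2( sin Δλ · cos φ₂ , cos φ₁ · sin φ₂ − sin φ₁ · cos φ₂ · cos Δλ )
  = atan2(0.53696, 0.61644) = 41.058° → normalised to [0°, 360°): 41.058°.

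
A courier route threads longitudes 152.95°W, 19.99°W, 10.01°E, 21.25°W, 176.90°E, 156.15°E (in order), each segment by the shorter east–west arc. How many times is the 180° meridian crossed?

1

Leg 1: -152.95° → -19.99°, shortest Δλ = 132.96° (east) — does not cross 180°.
Leg 2: -19.99° → +10.01°, shortest Δλ = 30.0° (east) — does not cross 180°.
Leg 3: +10.01° → -21.25°, shortest Δλ = -31.26° (west) — does not cross 180°.
Leg 4: -21.25° → +176.90°, shortest Δλ = -161.85° (west) — crosses 180°.
Leg 5: +176.90° → +156.15°, shortest Δλ = -20.75° (west) — does not cross 180°.
Total crossings: 1.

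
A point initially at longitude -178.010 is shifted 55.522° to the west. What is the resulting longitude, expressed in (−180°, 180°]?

Start at -178.010°; shift −55.522° → -233.532°.
-233.532° lies outside (−180°, 180°]; add 360° → +126.468°.

+126.468°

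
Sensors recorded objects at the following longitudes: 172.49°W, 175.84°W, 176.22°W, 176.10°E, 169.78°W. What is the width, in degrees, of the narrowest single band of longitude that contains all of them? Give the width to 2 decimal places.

Sort the longitudes: -176.22°, -175.84°, -172.49°, -169.78°, +176.10°.
Eastward gaps between consecutive values (wrapping around): 0.38°, 3.35°, 2.71°, 345.88°, 7.68°.
Largest gap = 345.88° ⇒ minimal covering band is its complement: 360° − 345.88° = 14.12°.
Band runs from +176.10° eastward to -169.78°, crossing the antimeridian.

14.12°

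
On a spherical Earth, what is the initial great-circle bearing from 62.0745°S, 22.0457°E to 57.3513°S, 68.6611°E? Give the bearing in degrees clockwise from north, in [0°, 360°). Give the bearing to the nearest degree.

Δλ = 68.6611 − 22.0457 = 46.6154°.
θ = atan2( sin Δλ · cos φ₂ , cos φ₁ · sin φ₂ − sin φ₁ · cos φ₂ · cos Δλ )
  = atan2(0.39208, -0.06691) = 99.684° → normalised to [0°, 360°): 99.684°.

100°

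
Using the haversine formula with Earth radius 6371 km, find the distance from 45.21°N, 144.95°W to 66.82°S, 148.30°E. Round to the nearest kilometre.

Δλ = 148.30 − -144.95 = 293.25°; wrapped into (−180°, 180°]: -66.75°.
Δφ = -66.82 − 45.21 = -112.03°.
a = sin²(Δφ/2) + cos φ₁ · cos φ₂ · sin²(Δλ/2) = 0.771468.
c = 2·atan2(√a, √(1−a)) = 2.14473 rad → d = 6371·c ≈ 13664.04 km.

13664 km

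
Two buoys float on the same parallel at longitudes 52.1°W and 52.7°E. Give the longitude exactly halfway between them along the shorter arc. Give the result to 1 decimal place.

Signed shortest Δλ from -52.1° to +52.7° is +104.8°.
Midpoint longitude = -52.1° + (+104.8°)/2 = -52.1° + 52.4° = +0.3°.

0.3°E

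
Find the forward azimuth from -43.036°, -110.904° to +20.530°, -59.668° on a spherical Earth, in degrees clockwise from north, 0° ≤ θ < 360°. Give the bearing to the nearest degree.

48°

Δλ = -59.668 − -110.904 = 51.236°.
θ = atan2( sin Δλ · cos φ₂ , cos φ₁ · sin φ₂ − sin φ₁ · cos φ₂ · cos Δλ )
  = atan2(0.73021, 0.65649) = 48.043° → normalised to [0°, 360°): 48.043°.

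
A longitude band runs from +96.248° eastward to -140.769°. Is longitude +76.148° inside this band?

No

Band width going east from +96.248° to -140.769°: ((-140.769 − 96.248) mod 360) = 122.983°.
Offset of +76.148° east of the west edge: ((76.148 − 96.248) mod 360) = 339.900°.
339.900° > 122.983° ⇒ outside.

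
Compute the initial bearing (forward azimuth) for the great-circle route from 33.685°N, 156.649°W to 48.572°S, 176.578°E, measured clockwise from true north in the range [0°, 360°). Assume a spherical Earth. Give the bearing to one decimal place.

197.4°

Δλ = 176.578 − -156.649 = 333.227°; wrapped into (−180°, 180°]: -26.773°.
θ = atan2( sin Δλ · cos φ₂ , cos φ₁ · sin φ₂ − sin φ₁ · cos φ₂ · cos Δλ )
  = atan2(-0.29806, -0.95154) = -162.608° → normalised to [0°, 360°): 197.392°.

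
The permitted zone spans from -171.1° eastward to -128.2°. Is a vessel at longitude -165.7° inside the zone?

Yes

Band width going east from -171.1° to -128.2°: ((-128.2 − -171.1) mod 360) = 42.9°.
Offset of -165.7° east of the west edge: ((-165.7 − -171.1) mod 360) = 5.4°.
5.4° ≤ 42.9° ⇒ inside.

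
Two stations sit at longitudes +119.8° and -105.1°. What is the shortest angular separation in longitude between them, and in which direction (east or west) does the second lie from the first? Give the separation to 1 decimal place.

135.1° east

Raw difference: -105.1 − 119.8 = -224.9°.
Normalise into (−180°, 180°]: -224.9° + 360° = 135.1°.
Positive ⇒ the second point lies to the east; separation 135.1°.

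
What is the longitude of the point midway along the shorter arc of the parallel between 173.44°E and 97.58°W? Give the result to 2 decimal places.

142.07°W

Signed shortest Δλ from +173.44° to -97.58° is +88.98°.
Midpoint longitude = +173.44° + (+88.98°)/2 = +173.44° + 44.49° = +217.93°.
Normalise into (−180°, 180°]: -142.07°.
(The naïve average (+173.44 + -97.58)/2 = 37.93° is on the wrong side of the globe.)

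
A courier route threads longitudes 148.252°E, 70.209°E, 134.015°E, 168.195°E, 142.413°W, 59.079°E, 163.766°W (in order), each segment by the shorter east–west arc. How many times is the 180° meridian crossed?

3

Leg 1: +148.252° → +70.209°, shortest Δλ = -78.043° (west) — does not cross 180°.
Leg 2: +70.209° → +134.015°, shortest Δλ = 63.806° (east) — does not cross 180°.
Leg 3: +134.015° → +168.195°, shortest Δλ = 34.18° (east) — does not cross 180°.
Leg 4: +168.195° → -142.413°, shortest Δλ = 49.392° (east) — crosses 180°.
Leg 5: -142.413° → +59.079°, shortest Δλ = -158.508° (west) — crosses 180°.
Leg 6: +59.079° → -163.766°, shortest Δλ = 137.155° (east) — crosses 180°.
Total crossings: 3.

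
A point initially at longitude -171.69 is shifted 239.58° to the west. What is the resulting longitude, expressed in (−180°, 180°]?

-51.27°

Start at -171.69°; shift −239.58° → -411.27°.
-411.27° lies outside (−180°, 180°]; add 360° → -51.27°.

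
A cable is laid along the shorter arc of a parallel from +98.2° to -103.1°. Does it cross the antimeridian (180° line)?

Naïve |-103.1 − 98.2| = 201.3° > 180°, so the shorter arc goes the other way round — across 180°.
Signed shortest Δλ = ((-103.1 − 98.2 + 180) mod 360) − 180 = 158.7°.
Going east by 158.7° from +98.2° passes through 180° before reaching -103.1°.

Yes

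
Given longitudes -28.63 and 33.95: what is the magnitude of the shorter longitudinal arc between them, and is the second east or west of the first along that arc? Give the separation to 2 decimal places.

62.58° east

Raw difference: 33.95 − -28.63 = 62.58°.
Normalise into (−180°, 180°]: 62.58° stays 62.58°.
Positive ⇒ the second point lies to the east; separation 62.58°.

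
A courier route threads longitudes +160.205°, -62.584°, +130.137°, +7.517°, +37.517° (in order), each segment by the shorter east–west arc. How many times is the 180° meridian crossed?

2

Leg 1: +160.205° → -62.584°, shortest Δλ = 137.211° (east) — crosses 180°.
Leg 2: -62.584° → +130.137°, shortest Δλ = -167.279° (west) — crosses 180°.
Leg 3: +130.137° → +7.517°, shortest Δλ = -122.62° (west) — does not cross 180°.
Leg 4: +7.517° → +37.517°, shortest Δλ = 30.0° (east) — does not cross 180°.
Total crossings: 2.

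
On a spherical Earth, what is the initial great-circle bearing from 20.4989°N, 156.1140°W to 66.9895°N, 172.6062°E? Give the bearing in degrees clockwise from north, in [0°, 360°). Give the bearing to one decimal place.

344.8°

Δλ = 172.6062 − -156.1140 = 328.7202°; wrapped into (−180°, 180°]: -31.2798°.
θ = atan2( sin Δλ · cos φ₂ , cos φ₁ · sin φ₂ − sin φ₁ · cos φ₂ · cos Δλ )
  = atan2(-0.20296, 0.74516) = -15.236° → normalised to [0°, 360°): 344.764°.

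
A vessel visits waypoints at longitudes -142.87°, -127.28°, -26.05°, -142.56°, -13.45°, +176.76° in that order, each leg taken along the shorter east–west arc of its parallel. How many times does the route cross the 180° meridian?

1

Leg 1: -142.87° → -127.28°, shortest Δλ = 15.59° (east) — does not cross 180°.
Leg 2: -127.28° → -26.05°, shortest Δλ = 101.23° (east) — does not cross 180°.
Leg 3: -26.05° → -142.56°, shortest Δλ = -116.51° (west) — does not cross 180°.
Leg 4: -142.56° → -13.45°, shortest Δλ = 129.11° (east) — does not cross 180°.
Leg 5: -13.45° → +176.76°, shortest Δλ = -169.79° (west) — crosses 180°.
Total crossings: 1.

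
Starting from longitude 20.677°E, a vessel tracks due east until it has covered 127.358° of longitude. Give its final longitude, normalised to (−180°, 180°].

Start at +20.677°; shift +127.358° → +148.035°.
+148.035° already lies in (−180°, 180°].

148.035°E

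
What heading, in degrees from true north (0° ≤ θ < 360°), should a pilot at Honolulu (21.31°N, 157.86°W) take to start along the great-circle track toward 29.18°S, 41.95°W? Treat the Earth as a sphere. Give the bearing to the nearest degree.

Δλ = -41.95 − -157.86 = 115.91°.
θ = atan2( sin Δλ · cos φ₂ , cos φ₁ · sin φ₂ − sin φ₁ · cos φ₂ · cos Δλ )
  = atan2(0.78533, -0.31558) = 111.892° → normalised to [0°, 360°): 111.892°.

112°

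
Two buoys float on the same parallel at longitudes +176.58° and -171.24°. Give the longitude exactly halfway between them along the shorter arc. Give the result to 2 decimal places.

Signed shortest Δλ from +176.58° to -171.24° is +12.18°.
Midpoint longitude = +176.58° + (+12.18°)/2 = +176.58° + 6.09° = +182.67°.
Normalise into (−180°, 180°]: -177.33°.
(The naïve average (+176.58 + -171.24)/2 = 2.67° is on the wrong side of the globe.)

-177.33°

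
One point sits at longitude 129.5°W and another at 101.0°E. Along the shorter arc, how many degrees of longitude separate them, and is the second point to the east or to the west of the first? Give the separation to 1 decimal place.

Raw difference: 101.0 − -129.5 = 230.5°.
Normalise into (−180°, 180°]: 230.5° − 360° = -129.5°.
Negative ⇒ the second point lies to the west; separation 129.5°.

129.5° west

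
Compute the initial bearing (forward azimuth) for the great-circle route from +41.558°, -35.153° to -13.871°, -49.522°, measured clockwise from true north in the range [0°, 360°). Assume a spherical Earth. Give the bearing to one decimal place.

196.7°

Δλ = -49.522 − -35.153 = -14.369°.
θ = atan2( sin Δλ · cos φ₂ , cos φ₁ · sin φ₂ − sin φ₁ · cos φ₂ · cos Δλ )
  = atan2(-0.24093, -0.80328) = -163.304° → normalised to [0°, 360°): 196.696°.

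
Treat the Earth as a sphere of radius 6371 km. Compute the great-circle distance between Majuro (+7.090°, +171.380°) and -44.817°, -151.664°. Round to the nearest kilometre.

Δλ = -151.664 − 171.380 = -323.044°; wrapped into (−180°, 180°]: 36.956°.
Δφ = -44.817 − 7.090 = -51.907°.
a = sin²(Δφ/2) + cos φ₁ · cos φ₂ · sin²(Δλ/2) = 0.262242.
c = 2·atan2(√a, √(1−a)) = 1.07524 rad → d = 6371·c ≈ 6850.38 km.

6850 km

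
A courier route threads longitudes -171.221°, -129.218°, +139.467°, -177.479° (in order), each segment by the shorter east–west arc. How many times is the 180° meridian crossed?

Leg 1: -171.221° → -129.218°, shortest Δλ = 42.003° (east) — does not cross 180°.
Leg 2: -129.218° → +139.467°, shortest Δλ = -91.315° (west) — crosses 180°.
Leg 3: +139.467° → -177.479°, shortest Δλ = 43.054° (east) — crosses 180°.
Total crossings: 2.

2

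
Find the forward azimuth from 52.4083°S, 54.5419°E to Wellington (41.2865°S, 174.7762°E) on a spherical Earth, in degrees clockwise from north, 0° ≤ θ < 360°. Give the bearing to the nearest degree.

Δλ = 174.7762 − 54.5419 = 120.2343°.
θ = atan2( sin Δλ · cos φ₂ , cos φ₁ · sin φ₂ − sin φ₁ · cos φ₂ · cos Δλ )
  = atan2(0.64921, -0.70232) = 137.251° → normalised to [0°, 360°): 137.251°.

137°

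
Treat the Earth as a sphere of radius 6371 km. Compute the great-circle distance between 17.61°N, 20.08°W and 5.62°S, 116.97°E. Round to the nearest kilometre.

15165 km

Δλ = 116.97 − -20.08 = 137.05°.
Δφ = -5.62 − 17.61 = -23.23°.
a = sin²(Δφ/2) + cos φ₁ · cos φ₂ · sin²(Δλ/2) = 0.861961.
c = 2·atan2(√a, √(1−a)) = 2.38027 rad → d = 6371·c ≈ 15164.68 km.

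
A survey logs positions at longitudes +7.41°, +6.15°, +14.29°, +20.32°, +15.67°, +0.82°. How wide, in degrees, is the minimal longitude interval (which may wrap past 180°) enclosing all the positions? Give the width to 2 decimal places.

Sort the longitudes: +0.82°, +6.15°, +7.41°, +14.29°, +15.67°, +20.32°.
Eastward gaps between consecutive values (wrapping around): 5.33°, 1.26°, 6.88°, 1.38°, 4.65°, 340.50°.
Largest gap = 340.50° ⇒ minimal covering band is its complement: 360° − 340.50° = 19.50°.
Band runs from +0.82° eastward to +20.32°.

19.50°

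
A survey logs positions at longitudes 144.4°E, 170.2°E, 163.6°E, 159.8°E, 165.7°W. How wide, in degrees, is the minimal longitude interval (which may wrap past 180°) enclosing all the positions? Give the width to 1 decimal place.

Sort the longitudes: -165.7°, +144.4°, +159.8°, +163.6°, +170.2°.
Eastward gaps between consecutive values (wrapping around): 310.1°, 15.4°, 3.8°, 6.6°, 24.1°.
Largest gap = 310.1° ⇒ minimal covering band is its complement: 360° − 310.1° = 49.9°.
Band runs from +144.4° eastward to -165.7°, crossing the antimeridian.

49.9°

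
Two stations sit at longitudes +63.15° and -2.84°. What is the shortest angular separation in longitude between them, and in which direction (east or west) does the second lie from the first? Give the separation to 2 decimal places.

65.99° west

Raw difference: -2.84 − 63.15 = -65.99°.
Normalise into (−180°, 180°]: -65.99° stays -65.99°.
Negative ⇒ the second point lies to the west; separation 65.99°.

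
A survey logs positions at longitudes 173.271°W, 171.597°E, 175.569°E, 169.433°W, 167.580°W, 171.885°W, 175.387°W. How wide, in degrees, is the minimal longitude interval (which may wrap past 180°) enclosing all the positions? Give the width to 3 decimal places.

20.823°

Sort the longitudes: -175.387°, -173.271°, -171.885°, -169.433°, -167.580°, +171.597°, +175.569°.
Eastward gaps between consecutive values (wrapping around): 2.116°, 1.386°, 2.452°, 1.853°, 339.177°, 3.972°, 9.044°.
Largest gap = 339.177° ⇒ minimal covering band is its complement: 360° − 339.177° = 20.823°.
Band runs from +171.597° eastward to -167.580°, crossing the antimeridian.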